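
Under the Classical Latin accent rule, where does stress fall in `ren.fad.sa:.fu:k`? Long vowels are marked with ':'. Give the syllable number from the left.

3

Classical Latin: stress the penult if heavy (long vowel or closed), else the antepenult.
Weights: 2 fad H, 3 sa: H, 4 fu:k H.
The penult (syllable 3, sa:) is heavy, so it takes stress.
Stress on syllable 3: ren.fad.ˈsa:.fu:k.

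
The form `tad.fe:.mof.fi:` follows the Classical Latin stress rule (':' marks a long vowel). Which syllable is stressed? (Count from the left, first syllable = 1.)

3

Classical Latin: stress the penult if heavy (long vowel or closed), else the antepenult.
Weights: 2 fe: H, 3 mof H, 4 fi: H.
The penult (syllable 3, mof) is heavy, so it takes stress.
Stress on syllable 3: tad.fe:.ˈmof.fi:.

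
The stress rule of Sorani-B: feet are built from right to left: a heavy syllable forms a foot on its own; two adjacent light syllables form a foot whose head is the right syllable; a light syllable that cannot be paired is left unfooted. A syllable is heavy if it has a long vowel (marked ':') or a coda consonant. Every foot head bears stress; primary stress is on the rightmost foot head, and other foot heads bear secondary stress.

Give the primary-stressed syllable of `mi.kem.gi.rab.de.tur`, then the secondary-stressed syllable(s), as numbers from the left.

Weights: 1 mi L, 2 kem H, 3 gi L, 4 rab H, 5 de L, 6 tur H.
Parse right to left (heavy = foot alone; LL = one foot; stranded L unfooted): mi (ˈkem) gi (ˈrab) de (ˈtur).
Foot heads: 2, 4, 6.
Primary stress on the rightmost head = syllable 6.
Secondary stress on 2, 4: mi.ˌkem.gi.ˌrab.de.ˈtur.

primary 6, secondary 2, 4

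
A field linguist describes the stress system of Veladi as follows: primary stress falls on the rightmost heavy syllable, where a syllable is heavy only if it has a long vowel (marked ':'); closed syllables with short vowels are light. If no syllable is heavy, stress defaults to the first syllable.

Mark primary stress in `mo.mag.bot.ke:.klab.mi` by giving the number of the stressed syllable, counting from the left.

Weights: 1 mo L, 2 mag L, 3 bot L, 4 ke: H, 5 klab L, 6 mi L.
Heavy syllables in the domain: 4. The rightmost is syllable 4 (ke:).
Primary stress: syllable 4 → mo.mag.bot.ˈke:.klab.mi.

4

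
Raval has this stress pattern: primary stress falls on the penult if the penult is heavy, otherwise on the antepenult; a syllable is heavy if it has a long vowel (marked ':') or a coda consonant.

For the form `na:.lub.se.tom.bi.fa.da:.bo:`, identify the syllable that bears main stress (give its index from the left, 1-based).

7

Weights: 6 fa L, 7 da: H, 8 bo: H.
The penult (syllable 7, da:) is heavy, so it takes stress.
Primary stress: syllable 7 → na:.lub.se.tom.bi.fa.ˈda:.bo:.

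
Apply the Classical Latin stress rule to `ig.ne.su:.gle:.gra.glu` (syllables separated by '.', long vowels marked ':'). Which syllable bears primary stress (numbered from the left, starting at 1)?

4

Classical Latin: stress the penult if heavy (long vowel or closed), else the antepenult.
Weights: 4 gle: H, 5 gra L, 6 glu L.
The penult (syllable 5, gra) is light, so stress falls on the antepenult (syllable 4, gle:).
Stress on syllable 4: ig.ne.su:.ˈgle:.gra.glu.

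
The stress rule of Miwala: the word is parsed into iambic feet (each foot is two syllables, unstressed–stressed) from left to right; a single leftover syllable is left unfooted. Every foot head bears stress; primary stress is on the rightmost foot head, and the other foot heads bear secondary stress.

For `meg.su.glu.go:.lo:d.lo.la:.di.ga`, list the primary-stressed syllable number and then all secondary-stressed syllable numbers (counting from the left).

Parse left to right into iambic (σˈσ) feet: (meg.ˈsu) (glu.ˈgo:) (lo:d.ˈlo) (la:.ˈdi) ga. Syllable 9 is left unfooted.
Foot heads (stressed positions): 2, 4, 6, 8.
End Rule Rightmost: primary stress on the rightmost head = syllable 8.
Secondary stress on 2, 4, 6: meg.ˌsu.glu.ˌgo:.lo:d.ˌlo.la:.ˈdi.ga.

primary 8, secondary 2, 4, 6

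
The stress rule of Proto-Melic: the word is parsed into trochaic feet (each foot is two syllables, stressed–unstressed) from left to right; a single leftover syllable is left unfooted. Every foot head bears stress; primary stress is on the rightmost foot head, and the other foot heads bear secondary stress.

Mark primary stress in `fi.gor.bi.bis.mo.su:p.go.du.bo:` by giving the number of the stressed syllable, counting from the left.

Parse left to right into trochaic (ˈσσ) feet: (ˈfi.gor) (ˈbi.bis) (ˈmo.su:p) (ˈgo.du) bo:. Syllable 9 is left unfooted.
Foot heads (stressed positions): 1, 3, 5, 7.
End Rule Rightmost: primary stress on the rightmost head = syllable 7.
Primary stress: syllable 7 → fi.gor.bi.bis.mo.su:p.ˈgo.du.bo:.

7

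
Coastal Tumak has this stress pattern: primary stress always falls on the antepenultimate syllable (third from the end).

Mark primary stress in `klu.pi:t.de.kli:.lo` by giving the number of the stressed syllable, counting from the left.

3

The word has 5 syllables; the antepenultimate syllable (third from the end) is syllable 3 (de).
Primary stress: syllable 3 → klu.pi:t.ˈde.kli:.lo.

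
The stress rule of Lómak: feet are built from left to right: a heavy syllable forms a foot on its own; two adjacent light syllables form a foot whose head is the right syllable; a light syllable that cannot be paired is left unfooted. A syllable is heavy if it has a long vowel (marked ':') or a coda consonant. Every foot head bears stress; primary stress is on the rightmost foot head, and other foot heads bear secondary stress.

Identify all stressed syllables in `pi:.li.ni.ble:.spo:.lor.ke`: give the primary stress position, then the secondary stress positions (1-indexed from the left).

primary 6, secondary 1, 3, 4, 5

Weights: 1 pi: H, 2 li L, 3 ni L, 4 ble: H, 5 spo: H, 6 lor H, 7 ke L.
Parse left to right (heavy = foot alone; LL = one foot; stranded L unfooted): (ˈpi:) (li.ˈni) (ˈble:) (ˈspo:) (ˈlor) ke.
Foot heads: 1, 3, 4, 5, 6.
Primary stress on the rightmost head = syllable 6.
Secondary stress on 1, 3, 4, 5: ˌpi:.li.ˌni.ˌble:.ˌspo:.ˈlor.ke.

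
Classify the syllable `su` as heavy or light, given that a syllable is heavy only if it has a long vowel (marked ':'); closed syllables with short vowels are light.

`su`: short vowel, open (no coda). Short vowel → light.

light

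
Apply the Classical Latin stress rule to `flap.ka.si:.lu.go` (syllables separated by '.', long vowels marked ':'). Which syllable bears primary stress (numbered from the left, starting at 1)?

3

Classical Latin: stress the penult if heavy (long vowel or closed), else the antepenult.
Weights: 3 si: H, 4 lu L, 5 go L.
The penult (syllable 4, lu) is light, so stress falls on the antepenult (syllable 3, si:).
Stress on syllable 3: flap.ka.ˈsi:.lu.go.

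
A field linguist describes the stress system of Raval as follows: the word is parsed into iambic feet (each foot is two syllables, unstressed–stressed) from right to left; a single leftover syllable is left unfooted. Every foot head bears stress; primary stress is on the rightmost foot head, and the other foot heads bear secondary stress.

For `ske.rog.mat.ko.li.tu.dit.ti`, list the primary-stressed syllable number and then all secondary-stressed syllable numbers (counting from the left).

primary 8, secondary 2, 4, 6

Parse right to left into iambic (σˈσ) feet: (ske.ˈrog) (mat.ˈko) (li.ˈtu) (dit.ˈti).
Foot heads (stressed positions): 2, 4, 6, 8.
End Rule Rightmost: primary stress on the rightmost head = syllable 8.
Secondary stress on 2, 4, 6: ske.ˌrog.mat.ˌko.li.ˌtu.dit.ˈti.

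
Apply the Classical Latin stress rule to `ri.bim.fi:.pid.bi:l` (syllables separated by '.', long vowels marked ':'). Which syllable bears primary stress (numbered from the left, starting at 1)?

4

Classical Latin: stress the penult if heavy (long vowel or closed), else the antepenult.
Weights: 3 fi: H, 4 pid H, 5 bi:l H.
The penult (syllable 4, pid) is heavy, so it takes stress.
Stress on syllable 4: ri.bim.fi:.ˈpid.bi:l.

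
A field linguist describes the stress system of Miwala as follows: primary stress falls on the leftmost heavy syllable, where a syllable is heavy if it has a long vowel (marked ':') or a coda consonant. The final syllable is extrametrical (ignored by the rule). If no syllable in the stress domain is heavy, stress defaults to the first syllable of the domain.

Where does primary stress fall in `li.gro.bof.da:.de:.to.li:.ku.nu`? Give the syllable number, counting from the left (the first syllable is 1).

The final syllable (9, nu) is extrametrical; the stress domain is syllables 1–8.
Weights: 1 li L, 2 gro L, 3 bof H, 4 da: H, 5 de: H, 6 to L, 7 li: H, 8 ku L.
Heavy syllables in the domain: 3, 4, 5, 7. The leftmost is syllable 3 (bof).
Primary stress: syllable 3 → li.gro.ˈbof.da:.de:.to.li:.ku.nu.

3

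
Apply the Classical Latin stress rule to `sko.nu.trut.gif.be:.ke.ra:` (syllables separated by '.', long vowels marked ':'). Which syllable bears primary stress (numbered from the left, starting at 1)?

Classical Latin: stress the penult if heavy (long vowel or closed), else the antepenult.
Weights: 5 be: H, 6 ke L, 7 ra: H.
The penult (syllable 6, ke) is light, so stress falls on the antepenult (syllable 5, be:).
Stress on syllable 5: sko.nu.trut.gif.ˈbe:.ke.ra:.

5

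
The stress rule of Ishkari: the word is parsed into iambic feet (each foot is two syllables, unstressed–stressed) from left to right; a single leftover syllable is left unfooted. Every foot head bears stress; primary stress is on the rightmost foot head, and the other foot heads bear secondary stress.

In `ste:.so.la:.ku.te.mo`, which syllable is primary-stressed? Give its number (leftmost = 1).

6

Parse left to right into iambic (σˈσ) feet: (ste:.ˈso) (la:.ˈku) (te.ˈmo).
Foot heads (stressed positions): 2, 4, 6.
End Rule Rightmost: primary stress on the rightmost head = syllable 6.
Primary stress: syllable 6 → ste:.so.la:.ku.te.ˈmo.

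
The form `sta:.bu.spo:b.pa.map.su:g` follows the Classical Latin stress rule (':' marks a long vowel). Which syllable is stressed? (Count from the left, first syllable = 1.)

Classical Latin: stress the penult if heavy (long vowel or closed), else the antepenult.
Weights: 4 pa L, 5 map H, 6 su:g H.
The penult (syllable 5, map) is heavy, so it takes stress.
Stress on syllable 5: sta:.bu.spo:b.pa.ˈmap.su:g.

5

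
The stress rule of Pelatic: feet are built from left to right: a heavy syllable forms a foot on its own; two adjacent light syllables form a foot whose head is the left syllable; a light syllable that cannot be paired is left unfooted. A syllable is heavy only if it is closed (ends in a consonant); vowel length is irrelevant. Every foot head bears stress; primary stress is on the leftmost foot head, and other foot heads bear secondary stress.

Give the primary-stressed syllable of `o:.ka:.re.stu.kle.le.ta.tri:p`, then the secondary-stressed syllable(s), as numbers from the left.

primary 1, secondary 3, 5, 8

Weights: 1 o: L, 2 ka: L, 3 re L, 4 stu L, 5 kle L, 6 le L, 7 ta L, 8 tri:p H.
Parse left to right (heavy = foot alone; LL = one foot; stranded L unfooted): (ˈo:.ka:) (ˈre.stu) (ˈkle.le) ta (ˈtri:p).
Foot heads: 1, 3, 5, 8.
Primary stress on the leftmost head = syllable 1.
Secondary stress on 3, 5, 8: ˈo:.ka:.ˌre.stu.ˌkle.le.ta.ˌtri:p.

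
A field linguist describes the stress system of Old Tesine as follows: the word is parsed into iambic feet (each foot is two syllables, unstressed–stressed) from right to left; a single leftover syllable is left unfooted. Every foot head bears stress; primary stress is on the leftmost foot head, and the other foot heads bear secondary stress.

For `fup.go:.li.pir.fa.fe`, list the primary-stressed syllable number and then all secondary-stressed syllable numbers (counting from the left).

primary 2, secondary 4, 6

Parse right to left into iambic (σˈσ) feet: (fup.ˈgo:) (li.ˈpir) (fa.ˈfe).
Foot heads (stressed positions): 2, 4, 6.
End Rule Leftmost: primary stress on the leftmost head = syllable 2.
Secondary stress on 4, 6: fup.ˈgo:.li.ˌpir.fa.ˌfe.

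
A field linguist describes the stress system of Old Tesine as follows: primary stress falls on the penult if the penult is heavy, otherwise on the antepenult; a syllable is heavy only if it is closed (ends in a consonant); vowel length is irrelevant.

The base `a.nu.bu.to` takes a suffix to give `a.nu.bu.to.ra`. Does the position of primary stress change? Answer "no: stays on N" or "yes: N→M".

yes: 2→3

Base `a.nu.bu.to` (4 syllables):
  Weights: 2 nu L, 3 bu L, 4 to L.
  The penult (syllable 3, bu) is light, so stress falls on the antepenult (syllable 2, nu).
  → primary stress on syllable 2.
Suffixed `a.nu.bu.to.ra` (5 syllables):
  Weights: 3 bu L, 4 to L, 5 ra L.
  The penult (syllable 4, to) is light, so stress falls on the antepenult (syllable 3, bu).
  → primary stress on syllable 3.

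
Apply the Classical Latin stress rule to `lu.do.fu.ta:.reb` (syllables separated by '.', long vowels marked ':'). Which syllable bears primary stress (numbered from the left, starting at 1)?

Classical Latin: stress the penult if heavy (long vowel or closed), else the antepenult.
Weights: 3 fu L, 4 ta: H, 5 reb H.
The penult (syllable 4, ta:) is heavy, so it takes stress.
Stress on syllable 4: lu.do.fu.ˈta:.reb.

4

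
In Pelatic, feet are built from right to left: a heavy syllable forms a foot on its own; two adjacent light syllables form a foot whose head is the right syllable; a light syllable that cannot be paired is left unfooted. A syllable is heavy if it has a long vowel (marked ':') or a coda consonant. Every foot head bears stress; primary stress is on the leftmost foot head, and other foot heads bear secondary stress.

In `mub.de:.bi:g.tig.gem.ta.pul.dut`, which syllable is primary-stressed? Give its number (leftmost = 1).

1

Weights: 1 mub H, 2 de: H, 3 bi:g H, 4 tig H, 5 gem H, 6 ta L, 7 pul H, 8 dut H.
Parse right to left (heavy = foot alone; LL = one foot; stranded L unfooted): (ˈmub) (ˈde:) (ˈbi:g) (ˈtig) (ˈgem) ta (ˈpul) (ˈdut).
Foot heads: 1, 2, 3, 4, 5, 7, 8.
Primary stress on the leftmost head = syllable 1.
Primary stress: syllable 1 → ˈmub.de:.bi:g.tig.gem.ta.pul.dut.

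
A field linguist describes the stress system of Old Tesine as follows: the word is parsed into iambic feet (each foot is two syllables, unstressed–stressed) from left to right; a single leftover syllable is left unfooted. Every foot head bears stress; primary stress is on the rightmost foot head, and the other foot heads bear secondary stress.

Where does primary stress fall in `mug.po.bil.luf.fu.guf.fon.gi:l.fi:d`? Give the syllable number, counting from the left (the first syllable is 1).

8

Parse left to right into iambic (σˈσ) feet: (mug.ˈpo) (bil.ˈluf) (fu.ˈguf) (fon.ˈgi:l) fi:d. Syllable 9 is left unfooted.
Foot heads (stressed positions): 2, 4, 6, 8.
End Rule Rightmost: primary stress on the rightmost head = syllable 8.
Primary stress: syllable 8 → mug.po.bil.luf.fu.guf.fon.ˈgi:l.fi:d.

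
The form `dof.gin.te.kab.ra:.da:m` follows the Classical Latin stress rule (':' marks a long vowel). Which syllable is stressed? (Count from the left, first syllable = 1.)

5

Classical Latin: stress the penult if heavy (long vowel or closed), else the antepenult.
Weights: 4 kab H, 5 ra: H, 6 da:m H.
The penult (syllable 5, ra:) is heavy, so it takes stress.
Stress on syllable 5: dof.gin.te.kab.ˈra:.da:m.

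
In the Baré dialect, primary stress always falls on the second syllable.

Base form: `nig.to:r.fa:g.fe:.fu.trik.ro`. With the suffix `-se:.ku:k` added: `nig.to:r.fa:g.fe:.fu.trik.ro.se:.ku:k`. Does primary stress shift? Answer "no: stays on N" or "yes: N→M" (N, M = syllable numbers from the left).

no: stays on 2

Base `nig.to:r.fa:g.fe:.fu.trik.ro` (7 syllables):
  The word has 7 syllables; the second syllable is syllable 2 (to:r).
  → primary stress on syllable 2.
Suffixed `nig.to:r.fa:g.fe:.fu.trik.ro.se:.ku:k` (9 syllables):
  The word has 9 syllables; the second syllable is syllable 2 (to:r).
  → primary stress on syllable 2.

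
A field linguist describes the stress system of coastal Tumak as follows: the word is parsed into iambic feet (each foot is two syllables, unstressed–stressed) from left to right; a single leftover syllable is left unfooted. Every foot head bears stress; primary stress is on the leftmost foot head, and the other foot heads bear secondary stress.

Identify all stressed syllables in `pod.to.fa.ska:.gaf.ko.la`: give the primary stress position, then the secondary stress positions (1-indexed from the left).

primary 2, secondary 4, 6

Parse left to right into iambic (σˈσ) feet: (pod.ˈto) (fa.ˈska:) (gaf.ˈko) la. Syllable 7 is left unfooted.
Foot heads (stressed positions): 2, 4, 6.
End Rule Leftmost: primary stress on the leftmost head = syllable 2.
Secondary stress on 4, 6: pod.ˈto.fa.ˌska:.gaf.ˌko.la.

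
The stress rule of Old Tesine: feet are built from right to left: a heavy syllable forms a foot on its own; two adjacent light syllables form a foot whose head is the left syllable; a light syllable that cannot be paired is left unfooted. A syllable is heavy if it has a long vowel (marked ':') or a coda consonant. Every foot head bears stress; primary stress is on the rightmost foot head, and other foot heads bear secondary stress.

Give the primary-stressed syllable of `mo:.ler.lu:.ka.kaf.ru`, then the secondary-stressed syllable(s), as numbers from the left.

Weights: 1 mo: H, 2 ler H, 3 lu: H, 4 ka L, 5 kaf H, 6 ru L.
Parse right to left (heavy = foot alone; LL = one foot; stranded L unfooted): (ˈmo:) (ˈler) (ˈlu:) ka (ˈkaf) ru.
Foot heads: 1, 2, 3, 5.
Primary stress on the rightmost head = syllable 5.
Secondary stress on 1, 2, 3: ˌmo:.ˌler.ˌlu:.ka.ˈkaf.ru.

primary 5, secondary 1, 2, 3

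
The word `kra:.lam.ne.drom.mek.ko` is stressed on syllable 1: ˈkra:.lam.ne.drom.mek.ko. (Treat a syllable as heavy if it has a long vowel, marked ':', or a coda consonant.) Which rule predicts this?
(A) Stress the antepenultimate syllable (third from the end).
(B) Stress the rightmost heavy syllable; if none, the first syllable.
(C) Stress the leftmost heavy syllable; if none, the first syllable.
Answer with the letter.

Rule A → syllable 4 (observed: 1).
Rule B → syllable 5 (observed: 1).
Rule C → syllable 1 ✓.

C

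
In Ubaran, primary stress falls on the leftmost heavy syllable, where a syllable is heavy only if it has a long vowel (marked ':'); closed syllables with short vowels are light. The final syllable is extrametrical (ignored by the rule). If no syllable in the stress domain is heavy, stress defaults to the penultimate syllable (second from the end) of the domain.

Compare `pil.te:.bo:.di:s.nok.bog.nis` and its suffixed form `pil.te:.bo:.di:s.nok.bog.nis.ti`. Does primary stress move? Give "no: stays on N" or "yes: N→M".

no: stays on 2

Base `pil.te:.bo:.di:s.nok.bog.nis` (7 syllables):
  The final syllable (7, nis) is extrametrical; the stress domain is syllables 1–6.
  Weights: 1 pil L, 2 te: H, 3 bo: H, 4 di:s H, 5 nok L, 6 bog L.
  Heavy syllables in the domain: 2, 3, 4. The leftmost is syllable 2 (te:).
  → primary stress on syllable 2.
Suffixed `pil.te:.bo:.di:s.nok.bog.nis.ti` (8 syllables):
  The final syllable (8, ti) is extrametrical; the stress domain is syllables 1–7.
  Weights: 1 pil L, 2 te: H, 3 bo: H, 4 di:s H, 5 nok L, 6 bog L, 7 nis L.
  Heavy syllables in the domain: 2, 3, 4. The leftmost is syllable 2 (te:).
  → primary stress on syllable 2.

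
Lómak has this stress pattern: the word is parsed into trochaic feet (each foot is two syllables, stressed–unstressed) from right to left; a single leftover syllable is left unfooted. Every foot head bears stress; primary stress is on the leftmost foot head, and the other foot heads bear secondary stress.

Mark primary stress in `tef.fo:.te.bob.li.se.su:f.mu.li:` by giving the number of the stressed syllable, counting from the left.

2

Parse right to left into trochaic (ˈσσ) feet: tef (ˈfo:.te) (ˈbob.li) (ˈse.su:f) (ˈmu.li:). Syllable 1 is left unfooted.
Foot heads (stressed positions): 2, 4, 6, 8.
End Rule Leftmost: primary stress on the leftmost head = syllable 2.
Primary stress: syllable 2 → tef.ˈfo:.te.bob.li.se.su:f.mu.li:.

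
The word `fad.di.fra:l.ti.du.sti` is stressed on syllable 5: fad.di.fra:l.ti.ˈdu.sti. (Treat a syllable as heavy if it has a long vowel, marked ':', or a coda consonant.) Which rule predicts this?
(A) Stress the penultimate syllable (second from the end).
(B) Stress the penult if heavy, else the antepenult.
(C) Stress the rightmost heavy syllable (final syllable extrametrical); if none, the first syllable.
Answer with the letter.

Rule A → syllable 5 ✓.
Rule B → syllable 4 (observed: 5).
Rule C → syllable 3 (observed: 5).

A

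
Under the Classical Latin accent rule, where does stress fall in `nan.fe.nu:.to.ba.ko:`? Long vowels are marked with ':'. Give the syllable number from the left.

4

Classical Latin: stress the penult if heavy (long vowel or closed), else the antepenult.
Weights: 4 to L, 5 ba L, 6 ko: H.
The penult (syllable 5, ba) is light, so stress falls on the antepenult (syllable 4, to).
Stress on syllable 4: nan.fe.nu:.ˈto.ba.ko:.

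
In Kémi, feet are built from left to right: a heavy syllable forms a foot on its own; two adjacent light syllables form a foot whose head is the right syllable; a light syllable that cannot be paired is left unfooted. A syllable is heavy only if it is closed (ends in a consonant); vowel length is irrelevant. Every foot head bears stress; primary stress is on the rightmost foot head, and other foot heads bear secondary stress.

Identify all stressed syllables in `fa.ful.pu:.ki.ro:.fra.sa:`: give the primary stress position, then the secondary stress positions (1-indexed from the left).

Weights: 1 fa L, 2 ful H, 3 pu: L, 4 ki L, 5 ro: L, 6 fra L, 7 sa: L.
Parse left to right (heavy = foot alone; LL = one foot; stranded L unfooted): fa (ˈful) (pu:.ˈki) (ro:.ˈfra) sa:.
Foot heads: 2, 4, 6.
Primary stress on the rightmost head = syllable 6.
Secondary stress on 2, 4: fa.ˌful.pu:.ˌki.ro:.ˈfra.sa:.

primary 6, secondary 2, 4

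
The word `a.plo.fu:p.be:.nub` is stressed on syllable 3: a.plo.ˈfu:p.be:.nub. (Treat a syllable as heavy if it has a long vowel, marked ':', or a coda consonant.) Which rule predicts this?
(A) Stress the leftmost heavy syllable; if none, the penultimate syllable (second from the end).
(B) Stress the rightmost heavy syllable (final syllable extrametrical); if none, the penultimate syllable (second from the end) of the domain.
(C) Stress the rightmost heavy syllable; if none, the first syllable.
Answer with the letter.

A

Rule A → syllable 3 ✓.
Rule B → syllable 4 (observed: 3).
Rule C → syllable 5 (observed: 3).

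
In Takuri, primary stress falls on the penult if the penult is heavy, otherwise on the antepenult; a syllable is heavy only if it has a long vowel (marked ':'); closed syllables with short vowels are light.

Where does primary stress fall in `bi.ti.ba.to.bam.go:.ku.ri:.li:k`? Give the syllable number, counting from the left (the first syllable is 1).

Weights: 7 ku L, 8 ri: H, 9 li:k H.
The penult (syllable 8, ri:) is heavy, so it takes stress.
Primary stress: syllable 8 → bi.ti.ba.to.bam.go:.ku.ˈri:.li:k.

8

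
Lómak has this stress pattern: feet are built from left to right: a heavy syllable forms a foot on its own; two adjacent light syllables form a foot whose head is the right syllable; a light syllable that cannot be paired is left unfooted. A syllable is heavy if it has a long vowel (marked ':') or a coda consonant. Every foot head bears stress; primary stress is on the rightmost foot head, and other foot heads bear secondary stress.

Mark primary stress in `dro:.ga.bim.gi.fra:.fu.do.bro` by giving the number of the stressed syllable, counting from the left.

Weights: 1 dro: H, 2 ga L, 3 bim H, 4 gi L, 5 fra: H, 6 fu L, 7 do L, 8 bro L.
Parse left to right (heavy = foot alone; LL = one foot; stranded L unfooted): (ˈdro:) ga (ˈbim) gi (ˈfra:) (fu.ˈdo) bro.
Foot heads: 1, 3, 5, 7.
Primary stress on the rightmost head = syllable 7.
Primary stress: syllable 7 → dro:.ga.bim.gi.fra:.fu.ˈdo.bro.

7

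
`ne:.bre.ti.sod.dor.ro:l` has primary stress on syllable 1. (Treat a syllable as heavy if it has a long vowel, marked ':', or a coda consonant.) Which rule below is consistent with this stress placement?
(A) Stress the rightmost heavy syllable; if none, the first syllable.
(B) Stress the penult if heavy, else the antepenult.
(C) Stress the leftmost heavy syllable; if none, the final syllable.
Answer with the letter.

Rule A → syllable 6 (observed: 1).
Rule B → syllable 5 (observed: 1).
Rule C → syllable 1 ✓.

C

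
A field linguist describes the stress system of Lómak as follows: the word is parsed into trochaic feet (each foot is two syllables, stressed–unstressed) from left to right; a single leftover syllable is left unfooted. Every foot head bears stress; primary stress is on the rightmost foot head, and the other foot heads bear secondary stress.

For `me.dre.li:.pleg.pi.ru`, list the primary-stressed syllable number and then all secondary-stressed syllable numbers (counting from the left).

primary 5, secondary 1, 3

Parse left to right into trochaic (ˈσσ) feet: (ˈme.dre) (ˈli:.pleg) (ˈpi.ru).
Foot heads (stressed positions): 1, 3, 5.
End Rule Rightmost: primary stress on the rightmost head = syllable 5.
Secondary stress on 1, 3: ˌme.dre.ˌli:.pleg.ˈpi.ru.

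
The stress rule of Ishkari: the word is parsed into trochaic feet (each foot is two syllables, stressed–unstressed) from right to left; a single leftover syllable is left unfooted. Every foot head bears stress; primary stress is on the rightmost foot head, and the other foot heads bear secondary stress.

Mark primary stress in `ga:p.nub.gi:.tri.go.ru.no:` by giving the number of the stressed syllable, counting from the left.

6

Parse right to left into trochaic (ˈσσ) feet: ga:p (ˈnub.gi:) (ˈtri.go) (ˈru.no:). Syllable 1 is left unfooted.
Foot heads (stressed positions): 2, 4, 6.
End Rule Rightmost: primary stress on the rightmost head = syllable 6.
Primary stress: syllable 6 → ga:p.nub.gi:.tri.go.ˈru.no:.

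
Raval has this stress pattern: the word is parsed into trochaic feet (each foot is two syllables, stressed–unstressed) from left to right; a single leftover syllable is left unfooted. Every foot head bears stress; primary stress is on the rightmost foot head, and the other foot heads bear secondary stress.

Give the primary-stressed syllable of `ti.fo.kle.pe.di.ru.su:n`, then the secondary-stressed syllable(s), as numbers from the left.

Parse left to right into trochaic (ˈσσ) feet: (ˈti.fo) (ˈkle.pe) (ˈdi.ru) su:n. Syllable 7 is left unfooted.
Foot heads (stressed positions): 1, 3, 5.
End Rule Rightmost: primary stress on the rightmost head = syllable 5.
Secondary stress on 1, 3: ˌti.fo.ˌkle.pe.ˈdi.ru.su:n.

primary 5, secondary 1, 3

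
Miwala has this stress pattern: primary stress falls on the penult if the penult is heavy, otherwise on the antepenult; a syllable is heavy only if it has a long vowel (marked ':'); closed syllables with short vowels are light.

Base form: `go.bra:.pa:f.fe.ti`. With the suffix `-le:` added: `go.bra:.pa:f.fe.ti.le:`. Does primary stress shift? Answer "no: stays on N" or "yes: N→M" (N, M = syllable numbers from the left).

Base `go.bra:.pa:f.fe.ti` (5 syllables):
  Weights: 3 pa:f H, 4 fe L, 5 ti L.
  The penult (syllable 4, fe) is light, so stress falls on the antepenult (syllable 3, pa:f).
  → primary stress on syllable 3.
Suffixed `go.bra:.pa:f.fe.ti.le:` (6 syllables):
  Weights: 4 fe L, 5 ti L, 6 le: H.
  The penult (syllable 5, ti) is light, so stress falls on the antepenult (syllable 4, fe).
  → primary stress on syllable 4.

yes: 3→4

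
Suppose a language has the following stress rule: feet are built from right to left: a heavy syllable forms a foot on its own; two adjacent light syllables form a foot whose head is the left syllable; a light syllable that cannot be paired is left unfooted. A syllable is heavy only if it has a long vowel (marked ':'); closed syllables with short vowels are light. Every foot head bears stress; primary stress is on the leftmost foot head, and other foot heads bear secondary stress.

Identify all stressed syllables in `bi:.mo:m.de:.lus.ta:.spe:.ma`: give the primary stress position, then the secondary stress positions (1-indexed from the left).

primary 1, secondary 2, 3, 5, 6

Weights: 1 bi: H, 2 mo:m H, 3 de: H, 4 lus L, 5 ta: H, 6 spe: H, 7 ma L.
Parse right to left (heavy = foot alone; LL = one foot; stranded L unfooted): (ˈbi:) (ˈmo:m) (ˈde:) lus (ˈta:) (ˈspe:) ma.
Foot heads: 1, 2, 3, 5, 6.
Primary stress on the leftmost head = syllable 1.
Secondary stress on 2, 3, 5, 6: ˈbi:.ˌmo:m.ˌde:.lus.ˌta:.ˌspe:.ma.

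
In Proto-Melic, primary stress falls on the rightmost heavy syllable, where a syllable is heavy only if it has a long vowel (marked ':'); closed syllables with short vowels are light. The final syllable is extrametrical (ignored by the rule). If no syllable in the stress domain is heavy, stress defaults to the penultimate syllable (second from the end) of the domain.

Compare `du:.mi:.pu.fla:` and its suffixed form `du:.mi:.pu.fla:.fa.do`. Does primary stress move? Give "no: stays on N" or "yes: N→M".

yes: 2→4

Base `du:.mi:.pu.fla:` (4 syllables):
  The final syllable (4, fla:) is extrametrical; the stress domain is syllables 1–3.
  Weights: 1 du: H, 2 mi: H, 3 pu L.
  Heavy syllables in the domain: 1, 2. The rightmost is syllable 2 (mi:).
  → primary stress on syllable 2.
Suffixed `du:.mi:.pu.fla:.fa.do` (6 syllables):
  The final syllable (6, do) is extrametrical; the stress domain is syllables 1–5.
  Weights: 1 du: H, 2 mi: H, 3 pu L, 4 fla: H, 5 fa L.
  Heavy syllables in the domain: 1, 2, 4. The rightmost is syllable 4 (fla:).
  → primary stress on syllable 4.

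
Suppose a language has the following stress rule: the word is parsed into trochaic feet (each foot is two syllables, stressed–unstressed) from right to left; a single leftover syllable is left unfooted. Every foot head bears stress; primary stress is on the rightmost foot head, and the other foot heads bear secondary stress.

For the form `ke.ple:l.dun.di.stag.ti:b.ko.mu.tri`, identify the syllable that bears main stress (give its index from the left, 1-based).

Parse right to left into trochaic (ˈσσ) feet: ke (ˈple:l.dun) (ˈdi.stag) (ˈti:b.ko) (ˈmu.tri). Syllable 1 is left unfooted.
Foot heads (stressed positions): 2, 4, 6, 8.
End Rule Rightmost: primary stress on the rightmost head = syllable 8.
Primary stress: syllable 8 → ke.ple:l.dun.di.stag.ti:b.ko.ˈmu.tri.

8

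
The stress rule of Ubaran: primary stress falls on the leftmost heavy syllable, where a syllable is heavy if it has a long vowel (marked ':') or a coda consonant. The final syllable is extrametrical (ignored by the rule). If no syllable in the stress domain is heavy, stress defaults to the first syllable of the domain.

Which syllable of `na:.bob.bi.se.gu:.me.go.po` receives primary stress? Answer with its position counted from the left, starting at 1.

1

The final syllable (8, po) is extrametrical; the stress domain is syllables 1–7.
Weights: 1 na: H, 2 bob H, 3 bi L, 4 se L, 5 gu: H, 6 me L, 7 go L.
Heavy syllables in the domain: 1, 2, 5. The leftmost is syllable 1 (na:).
Primary stress: syllable 1 → ˈna:.bob.bi.se.gu:.me.go.po.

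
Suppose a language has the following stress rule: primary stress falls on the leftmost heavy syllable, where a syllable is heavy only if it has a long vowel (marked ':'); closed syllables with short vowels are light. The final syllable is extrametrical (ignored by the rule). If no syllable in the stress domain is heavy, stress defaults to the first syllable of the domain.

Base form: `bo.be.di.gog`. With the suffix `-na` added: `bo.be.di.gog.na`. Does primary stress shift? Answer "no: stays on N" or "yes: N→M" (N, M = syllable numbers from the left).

no: stays on 1

Base `bo.be.di.gog` (4 syllables):
  The final syllable (4, gog) is extrametrical; the stress domain is syllables 1–3.
  Weights: 1 bo L, 2 be L, 3 di L.
  No heavy syllable in the domain; default to the first syllable of the domain = syllable 1.
  → primary stress on syllable 1.
Suffixed `bo.be.di.gog.na` (5 syllables):
  The final syllable (5, na) is extrametrical; the stress domain is syllables 1–4.
  Weights: 1 bo L, 2 be L, 3 di L, 4 gog L.
  No heavy syllable in the domain; default to the first syllable of the domain = syllable 1.
  → primary stress on syllable 1.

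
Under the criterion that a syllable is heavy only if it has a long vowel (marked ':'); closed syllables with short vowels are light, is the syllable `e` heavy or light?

`e`: short vowel, open (no coda). Short vowel → light.

light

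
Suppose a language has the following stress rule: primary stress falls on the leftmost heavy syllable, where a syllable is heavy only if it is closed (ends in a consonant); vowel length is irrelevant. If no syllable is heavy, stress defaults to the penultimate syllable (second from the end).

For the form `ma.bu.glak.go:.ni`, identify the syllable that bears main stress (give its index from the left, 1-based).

3

Weights: 1 ma L, 2 bu L, 3 glak H, 4 go: L, 5 ni L.
Heavy syllables in the domain: 3. The leftmost is syllable 3 (glak).
Primary stress: syllable 3 → ma.bu.ˈglak.go:.ni.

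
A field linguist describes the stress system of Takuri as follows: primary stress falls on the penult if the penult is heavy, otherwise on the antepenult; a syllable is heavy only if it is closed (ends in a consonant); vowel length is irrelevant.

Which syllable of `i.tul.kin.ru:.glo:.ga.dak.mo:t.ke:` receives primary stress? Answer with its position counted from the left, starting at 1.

8

Weights: 7 dak H, 8 mo:t H, 9 ke: L.
The penult (syllable 8, mo:t) is heavy, so it takes stress.
Primary stress: syllable 8 → i.tul.kin.ru:.glo:.ga.dak.ˈmo:t.ke:.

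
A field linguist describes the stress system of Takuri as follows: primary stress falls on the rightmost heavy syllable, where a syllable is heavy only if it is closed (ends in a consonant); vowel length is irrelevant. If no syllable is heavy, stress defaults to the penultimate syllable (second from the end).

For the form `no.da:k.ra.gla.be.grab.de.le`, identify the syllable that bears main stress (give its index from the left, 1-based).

Weights: 1 no L, 2 da:k H, 3 ra L, 4 gla L, 5 be L, 6 grab H, 7 de L, 8 le L.
Heavy syllables in the domain: 2, 6. The rightmost is syllable 6 (grab).
Primary stress: syllable 6 → no.da:k.ra.gla.be.ˈgrab.de.le.

6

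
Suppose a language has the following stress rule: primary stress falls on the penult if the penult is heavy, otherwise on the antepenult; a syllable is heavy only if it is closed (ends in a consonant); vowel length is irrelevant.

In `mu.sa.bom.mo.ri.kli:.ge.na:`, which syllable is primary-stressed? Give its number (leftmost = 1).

6

Weights: 6 kli: L, 7 ge L, 8 na: L.
The penult (syllable 7, ge) is light, so stress falls on the antepenult (syllable 6, kli:).
Primary stress: syllable 6 → mu.sa.bom.mo.ri.ˈkli:.ge.na:.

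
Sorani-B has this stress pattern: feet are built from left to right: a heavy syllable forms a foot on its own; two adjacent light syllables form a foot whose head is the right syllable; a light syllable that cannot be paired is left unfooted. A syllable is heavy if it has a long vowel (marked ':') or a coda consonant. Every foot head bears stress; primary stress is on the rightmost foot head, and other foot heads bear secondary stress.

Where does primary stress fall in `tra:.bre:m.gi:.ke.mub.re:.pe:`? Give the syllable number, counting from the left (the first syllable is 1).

Weights: 1 tra: H, 2 bre:m H, 3 gi: H, 4 ke L, 5 mub H, 6 re: H, 7 pe: H.
Parse left to right (heavy = foot alone; LL = one foot; stranded L unfooted): (ˈtra:) (ˈbre:m) (ˈgi:) ke (ˈmub) (ˈre:) (ˈpe:).
Foot heads: 1, 2, 3, 5, 6, 7.
Primary stress on the rightmost head = syllable 7.
Primary stress: syllable 7 → tra:.bre:m.gi:.ke.mub.re:.ˈpe:.

7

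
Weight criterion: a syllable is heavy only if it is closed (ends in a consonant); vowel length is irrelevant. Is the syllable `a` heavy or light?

`a`: short vowel, open (no coda). Open (no coda) → light.

light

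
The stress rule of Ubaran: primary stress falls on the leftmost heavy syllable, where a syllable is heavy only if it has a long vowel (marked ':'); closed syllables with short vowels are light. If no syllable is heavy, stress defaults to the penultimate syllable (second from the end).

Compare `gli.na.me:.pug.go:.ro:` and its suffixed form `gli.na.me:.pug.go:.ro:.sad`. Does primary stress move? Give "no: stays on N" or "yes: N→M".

no: stays on 3

Base `gli.na.me:.pug.go:.ro:` (6 syllables):
  Weights: 1 gli L, 2 na L, 3 me: H, 4 pug L, 5 go: H, 6 ro: H.
  Heavy syllables in the domain: 3, 5, 6. The leftmost is syllable 3 (me:).
  → primary stress on syllable 3.
Suffixed `gli.na.me:.pug.go:.ro:.sad` (7 syllables):
  Weights: 1 gli L, 2 na L, 3 me: H, 4 pug L, 5 go: H, 6 ro: H, 7 sad L.
  Heavy syllables in the domain: 3, 5, 6. The leftmost is syllable 3 (me:).
  → primary stress on syllable 3.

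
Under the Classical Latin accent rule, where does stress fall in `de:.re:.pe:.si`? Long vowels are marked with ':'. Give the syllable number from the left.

Classical Latin: stress the penult if heavy (long vowel or closed), else the antepenult.
Weights: 2 re: H, 3 pe: H, 4 si L.
The penult (syllable 3, pe:) is heavy, so it takes stress.
Stress on syllable 3: de:.re:.ˈpe:.si.

3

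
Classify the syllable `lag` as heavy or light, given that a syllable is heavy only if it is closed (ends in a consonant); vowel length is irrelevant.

heavy

`lag`: short vowel, closed (coda /g/). Closed (coda /g/) → heavy.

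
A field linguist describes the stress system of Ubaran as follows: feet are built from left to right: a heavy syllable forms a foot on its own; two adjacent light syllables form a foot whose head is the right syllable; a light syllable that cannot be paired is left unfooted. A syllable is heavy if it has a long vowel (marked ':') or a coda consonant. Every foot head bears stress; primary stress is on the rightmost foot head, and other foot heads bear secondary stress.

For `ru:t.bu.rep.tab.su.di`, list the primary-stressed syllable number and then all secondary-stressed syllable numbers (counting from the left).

primary 6, secondary 1, 3, 4

Weights: 1 ru:t H, 2 bu L, 3 rep H, 4 tab H, 5 su L, 6 di L.
Parse left to right (heavy = foot alone; LL = one foot; stranded L unfooted): (ˈru:t) bu (ˈrep) (ˈtab) (su.ˈdi).
Foot heads: 1, 3, 4, 6.
Primary stress on the rightmost head = syllable 6.
Secondary stress on 1, 3, 4: ˌru:t.bu.ˌrep.ˌtab.su.ˈdi.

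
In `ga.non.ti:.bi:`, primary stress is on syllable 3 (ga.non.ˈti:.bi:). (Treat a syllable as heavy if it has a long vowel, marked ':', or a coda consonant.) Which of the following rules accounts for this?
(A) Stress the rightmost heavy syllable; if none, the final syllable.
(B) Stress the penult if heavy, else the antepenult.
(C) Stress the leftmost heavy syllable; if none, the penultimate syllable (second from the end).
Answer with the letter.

Rule A → syllable 4 (observed: 3).
Rule B → syllable 3 ✓.
Rule C → syllable 2 (observed: 3).

B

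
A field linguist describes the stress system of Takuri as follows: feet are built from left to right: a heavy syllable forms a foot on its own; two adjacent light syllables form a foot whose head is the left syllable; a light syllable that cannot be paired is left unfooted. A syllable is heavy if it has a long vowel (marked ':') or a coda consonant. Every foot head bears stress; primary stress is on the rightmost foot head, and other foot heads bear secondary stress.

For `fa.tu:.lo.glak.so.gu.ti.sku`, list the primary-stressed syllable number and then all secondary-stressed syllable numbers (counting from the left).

Weights: 1 fa L, 2 tu: H, 3 lo L, 4 glak H, 5 so L, 6 gu L, 7 ti L, 8 sku L.
Parse left to right (heavy = foot alone; LL = one foot; stranded L unfooted): fa (ˈtu:) lo (ˈglak) (ˈso.gu) (ˈti.sku).
Foot heads: 2, 4, 5, 7.
Primary stress on the rightmost head = syllable 7.
Secondary stress on 2, 4, 5: fa.ˌtu:.lo.ˌglak.ˌso.gu.ˈti.sku.

primary 7, secondary 2, 4, 5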